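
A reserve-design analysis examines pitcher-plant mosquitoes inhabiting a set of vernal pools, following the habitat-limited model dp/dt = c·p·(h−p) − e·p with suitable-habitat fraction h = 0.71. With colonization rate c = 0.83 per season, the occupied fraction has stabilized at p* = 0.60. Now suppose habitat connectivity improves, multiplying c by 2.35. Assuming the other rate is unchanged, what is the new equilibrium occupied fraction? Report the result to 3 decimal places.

Balance c(h−p*) = e gives e = 0.83×(0.71 − 0.60000) = 0.09130.
New p* = 0.71 − e/c = 0.71 − 0.09130/1.95050 = 0.66319.

0.663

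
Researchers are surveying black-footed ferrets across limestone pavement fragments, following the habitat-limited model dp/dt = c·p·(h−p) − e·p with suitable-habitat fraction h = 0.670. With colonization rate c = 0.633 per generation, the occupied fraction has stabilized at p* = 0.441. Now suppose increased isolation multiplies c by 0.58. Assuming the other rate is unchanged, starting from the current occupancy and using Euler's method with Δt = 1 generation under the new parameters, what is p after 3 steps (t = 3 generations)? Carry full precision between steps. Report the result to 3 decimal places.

Balance c(h−p*) = e gives e = 0.633×(0.67 − 0.44100) = 0.14496.
Starting from p₀ = 0.44100; update p ← p + (dp/dt)·Δt with the new parameters.
t = 1: p = 0.44100 + (-0.02685) = 0.41415
t = 2: p = 0.41415 + (-0.02113) = 0.39302
t = 3: p = 0.39302 + (-0.01700) = 0.37601

0.376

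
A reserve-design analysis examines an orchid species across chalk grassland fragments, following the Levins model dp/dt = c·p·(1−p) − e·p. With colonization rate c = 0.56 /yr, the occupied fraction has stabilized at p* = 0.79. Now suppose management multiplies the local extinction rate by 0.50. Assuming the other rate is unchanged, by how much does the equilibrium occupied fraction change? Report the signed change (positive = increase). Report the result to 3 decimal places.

0.105

Balance c(1−p*) = e gives e = 0.56×(1 − 0.79000) = 0.11760.
New p* = 1 − e/c = 1 − 0.05880/0.56000 = 0.89500.
Δp* = 0.89500 − 0.79000 = +0.10500.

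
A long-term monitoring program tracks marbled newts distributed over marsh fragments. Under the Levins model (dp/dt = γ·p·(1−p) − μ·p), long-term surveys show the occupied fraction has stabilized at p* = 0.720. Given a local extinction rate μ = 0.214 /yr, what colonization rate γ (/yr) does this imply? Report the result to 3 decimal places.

0.764

At equilibrium γ(1−p*) = μ, so γ = μ/(1−p*).
γ = 0.214/(1 − 0.720) = 0.214/0.2800 = 0.7643.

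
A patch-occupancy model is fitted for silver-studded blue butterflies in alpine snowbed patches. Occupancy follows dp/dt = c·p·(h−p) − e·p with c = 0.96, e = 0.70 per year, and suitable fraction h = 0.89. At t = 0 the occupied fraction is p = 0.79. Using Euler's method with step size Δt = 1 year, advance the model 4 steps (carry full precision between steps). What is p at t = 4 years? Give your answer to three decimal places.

Update rule: p ← p + [c·p·(h−p) − e·p]·Δt with Δt = 1.
  1  |  dp/dt·Δt = -0.477160  |  p_1 = 0.312840
  2  |  dp/dt·Δt = -0.045652  |  p_2 = 0.267188
  3  |  dp/dt·Δt = -0.027280  |  p_3 = 0.239908
  4  |  dp/dt·Δt = -0.018212  |  p_4 = 0.221696

0.222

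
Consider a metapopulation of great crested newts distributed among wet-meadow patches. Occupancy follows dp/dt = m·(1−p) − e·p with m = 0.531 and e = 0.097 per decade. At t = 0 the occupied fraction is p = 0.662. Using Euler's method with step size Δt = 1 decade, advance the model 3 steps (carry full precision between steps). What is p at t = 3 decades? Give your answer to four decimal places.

Update rule: p ← p + [m·(1−p) − e·p]·Δt with Δt = 1.
t = 1: p = 0.66200 + (+0.11526) = 0.77726
t = 2: p = 0.77726 + (+0.04288) = 0.82014
t = 3: p = 0.82014 + (+0.01595) = 0.83609

0.8361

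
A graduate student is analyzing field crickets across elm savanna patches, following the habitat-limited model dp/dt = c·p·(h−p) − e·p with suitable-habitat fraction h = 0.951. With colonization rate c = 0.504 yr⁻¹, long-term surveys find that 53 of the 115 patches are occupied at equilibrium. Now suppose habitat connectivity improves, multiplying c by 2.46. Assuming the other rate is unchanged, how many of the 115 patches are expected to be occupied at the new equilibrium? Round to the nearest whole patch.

Observed p* = 53/115 = 0.46087.
Balance c(h−p*) = e gives e = 0.504×(0.951 − 0.46087) = 0.24703.
New p* = 0.951 − e/c = 0.951 − 0.24703/1.23984 = 0.75176.
Expected occupied = 115 × 0.75176 = 86.45 ≈ 86.

86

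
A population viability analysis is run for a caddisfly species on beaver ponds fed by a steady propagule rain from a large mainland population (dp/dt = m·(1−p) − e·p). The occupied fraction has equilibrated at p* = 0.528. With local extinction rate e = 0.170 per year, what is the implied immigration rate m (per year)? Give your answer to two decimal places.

0.19

At equilibrium m(1−p*) = e·p*, so m = e·p*/(1−p*).
m = 0.170 × 0.528 / 0.4720 = 0.0898/0.4720 = 0.1902.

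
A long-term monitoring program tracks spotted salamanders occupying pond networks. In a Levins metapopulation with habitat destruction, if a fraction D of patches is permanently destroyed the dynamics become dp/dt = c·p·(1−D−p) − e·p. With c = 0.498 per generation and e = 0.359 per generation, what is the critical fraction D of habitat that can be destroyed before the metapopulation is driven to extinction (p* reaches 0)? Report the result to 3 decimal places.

The nontrivial equilibrium is p* = (1−D) − e/c; extinction occurs when this hits zero.
So D_crit = 1 − e/c = 1 − 0.359/0.498 = 1 − 0.7209 = 0.2791.
Note this equals the original equilibrium occupancy — the Levins extinction-debt result.

0.279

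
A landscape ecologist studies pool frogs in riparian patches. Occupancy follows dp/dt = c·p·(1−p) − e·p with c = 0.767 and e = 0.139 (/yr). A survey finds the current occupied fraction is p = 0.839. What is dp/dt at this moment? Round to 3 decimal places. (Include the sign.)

Colonization term: c·p·(1−p) = 0.767×0.839×0.1610 = 0.10361.
Extinction term: e·p = 0.11662.
dp/dt = 0.10361 − 0.11662 = -0.01302.

-0.013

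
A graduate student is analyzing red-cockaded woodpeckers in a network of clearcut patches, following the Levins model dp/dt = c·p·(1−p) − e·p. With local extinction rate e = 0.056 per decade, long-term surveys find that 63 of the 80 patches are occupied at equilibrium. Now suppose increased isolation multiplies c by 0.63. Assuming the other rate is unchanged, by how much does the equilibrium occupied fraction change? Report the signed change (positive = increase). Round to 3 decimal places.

-0.125

Observed p* = 63/80 = 0.78750.
Balance c(1−p*) = e gives c = e/(1 − 0.78750) = 0.056/0.21250 = 0.26353.
New p* = 1 − e/c = 1 − 0.05600/0.16602 = 0.66269.
Δp* = 0.66269 − 0.78750 = -0.12481.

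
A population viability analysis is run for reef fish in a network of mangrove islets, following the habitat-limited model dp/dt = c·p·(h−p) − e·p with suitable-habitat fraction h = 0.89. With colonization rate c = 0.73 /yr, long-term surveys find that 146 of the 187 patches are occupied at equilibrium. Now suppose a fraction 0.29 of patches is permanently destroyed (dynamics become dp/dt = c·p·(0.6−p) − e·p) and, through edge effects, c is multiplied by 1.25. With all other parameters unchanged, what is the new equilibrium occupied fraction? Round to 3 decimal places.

Observed p* = 146/187 = 0.78075.
Balance c(h−p*) = e gives e = 0.73×(0.89 − 0.78075) = 0.07975.
New p* = 0.6 − e/c = 0.6 − 0.07975/0.91250 = 0.51260.

0.513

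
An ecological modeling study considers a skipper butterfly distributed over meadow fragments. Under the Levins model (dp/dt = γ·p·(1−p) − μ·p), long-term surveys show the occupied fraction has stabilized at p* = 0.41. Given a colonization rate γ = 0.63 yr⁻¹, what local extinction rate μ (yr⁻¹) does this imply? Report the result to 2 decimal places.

0.37

At equilibrium γ(1−p*) = μ.
μ = 0.63 × (1 − 0.41) = 0.63 × 0.5900 = 0.3717.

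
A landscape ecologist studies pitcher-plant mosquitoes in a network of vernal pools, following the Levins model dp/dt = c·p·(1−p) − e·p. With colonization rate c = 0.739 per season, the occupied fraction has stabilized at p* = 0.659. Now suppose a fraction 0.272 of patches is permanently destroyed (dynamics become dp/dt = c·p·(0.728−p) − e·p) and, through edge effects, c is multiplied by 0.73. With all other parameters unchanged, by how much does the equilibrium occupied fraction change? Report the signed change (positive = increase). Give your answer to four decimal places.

-0.3981

Balance c(1−p*) = e gives e = 0.739×(1 − 0.65900) = 0.25200.
New p* = 0.728 − e/c = 0.728 − 0.25200/0.53947 = 0.26087.
Δp* = 0.26087 − 0.65900 = -0.39813.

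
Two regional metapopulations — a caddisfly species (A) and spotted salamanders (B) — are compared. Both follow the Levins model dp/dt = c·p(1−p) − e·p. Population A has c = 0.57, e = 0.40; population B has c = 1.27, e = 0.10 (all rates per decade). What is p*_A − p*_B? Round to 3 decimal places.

A: p*_A = 1 − 0.40/0.57 = 0.2982.
B: p*_B = 1 − 0.10/1.27 = 0.9213.
p*_A − p*_B = 0.2982 − 0.9213 = -0.6230.

-0.623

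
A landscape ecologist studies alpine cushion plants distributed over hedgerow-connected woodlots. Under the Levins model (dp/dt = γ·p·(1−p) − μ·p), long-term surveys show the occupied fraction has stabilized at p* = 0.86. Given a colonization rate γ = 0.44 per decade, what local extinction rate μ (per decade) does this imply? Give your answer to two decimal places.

At equilibrium γ(1−p*) = μ.
μ = 0.44 × (1 − 0.86) = 0.44 × 0.1400 = 0.0616.

0.06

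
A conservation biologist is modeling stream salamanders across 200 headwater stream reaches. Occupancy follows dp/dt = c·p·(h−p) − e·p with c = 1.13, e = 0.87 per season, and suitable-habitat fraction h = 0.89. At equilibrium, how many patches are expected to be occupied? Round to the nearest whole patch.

24

p* = h − e/c = 0.89 − 0.7699 = 0.1201.
Expected occupied patches = N × p* = 200 × 0.1201 = 24.02 ≈ 24.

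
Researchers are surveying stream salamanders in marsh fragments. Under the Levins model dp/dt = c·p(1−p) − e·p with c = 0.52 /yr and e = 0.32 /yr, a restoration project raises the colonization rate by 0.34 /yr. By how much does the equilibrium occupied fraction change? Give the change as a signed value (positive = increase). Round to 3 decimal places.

Before: p* = 1 − 0.32/0.52 = 0.3846.
After the change, c = 0.86, e = 0.32, so p* = 1 − 0.32/0.86 = 0.6279.
Δp* = 0.6279 − 0.3846 = +0.2433.

0.243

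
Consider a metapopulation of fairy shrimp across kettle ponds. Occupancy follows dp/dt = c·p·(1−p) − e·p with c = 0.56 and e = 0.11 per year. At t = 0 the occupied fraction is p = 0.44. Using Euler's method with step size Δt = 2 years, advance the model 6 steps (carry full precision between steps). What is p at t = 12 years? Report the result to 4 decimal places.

Update rule: p ← p + [c·p·(1−p) − e·p]·Δt with Δt = 2.
p: 0.44000 → 0.61917  (Δp = +0.17917)
p: 0.61917 → 0.74705  (Δp = +0.12788)
p: 0.74705 → 0.79434  (Δp = +0.04729)
p: 0.79434 → 0.80255  (Δp = +0.00821)
p: 0.80255 → 0.80347  (Δp = +0.00092)
p: 0.80347 → 0.80356  (Δp = +0.00009)

0.8036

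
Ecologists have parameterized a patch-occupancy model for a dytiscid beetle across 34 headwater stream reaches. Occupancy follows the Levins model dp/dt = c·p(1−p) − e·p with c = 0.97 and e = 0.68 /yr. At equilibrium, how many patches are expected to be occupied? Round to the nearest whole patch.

p* = 1 − e/c = 1 − 0.68/0.97 = 0.2990.
Expected occupied patches = N × p* = 34 × 0.2990 = 10.16 ≈ 10.

10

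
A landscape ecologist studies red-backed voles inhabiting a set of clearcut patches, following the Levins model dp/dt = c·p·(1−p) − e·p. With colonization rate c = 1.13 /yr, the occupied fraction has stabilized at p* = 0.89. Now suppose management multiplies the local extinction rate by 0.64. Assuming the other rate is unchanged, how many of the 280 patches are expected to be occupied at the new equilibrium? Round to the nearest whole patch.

Balance c(1−p*) = e gives e = 1.13×(1 − 0.89000) = 0.12430.
New p* = 1 − e/c = 1 − 0.07955/1.13000 = 0.92960.
Expected occupied = 280 × 0.92960 = 260.29 ≈ 260.

260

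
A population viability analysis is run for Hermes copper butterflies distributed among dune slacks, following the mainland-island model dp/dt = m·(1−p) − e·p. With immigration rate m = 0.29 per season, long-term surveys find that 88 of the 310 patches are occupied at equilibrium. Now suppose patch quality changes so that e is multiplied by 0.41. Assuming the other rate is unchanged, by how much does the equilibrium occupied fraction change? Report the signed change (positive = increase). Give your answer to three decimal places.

Observed p* = 88/310 = 0.28387.
Balance m(1−p*) = e·p* gives e = m(1−p*)/p* = 0.29×0.71613/0.28387 = 0.73159.
New p* = m/(m+e) = 0.29000/(0.29000+0.29995) = 0.49157.
Δp* = 0.49157 − 0.28387 = +0.20770.

0.208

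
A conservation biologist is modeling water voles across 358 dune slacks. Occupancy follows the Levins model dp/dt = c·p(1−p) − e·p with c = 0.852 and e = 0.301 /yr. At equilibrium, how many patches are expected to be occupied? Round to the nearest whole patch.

232

p* = 1 − e/c = 1 − 0.301/0.852 = 0.6467.
Expected occupied patches = N × p* = 358 × 0.6467 = 231.52 ≈ 232.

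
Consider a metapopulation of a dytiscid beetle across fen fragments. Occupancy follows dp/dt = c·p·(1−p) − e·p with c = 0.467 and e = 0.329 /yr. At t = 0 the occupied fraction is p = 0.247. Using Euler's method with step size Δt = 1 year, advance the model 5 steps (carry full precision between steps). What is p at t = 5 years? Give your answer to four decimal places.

0.2699

Update rule: p ← p + [c·p·(1−p) − e·p]·Δt with Δt = 1.
p: 0.24700 → 0.25259  (Δp = +0.00559)
p: 0.25259 → 0.25766  (Δp = +0.00506)
p: 0.25766 → 0.26221  (Δp = +0.00455)
p: 0.26221 → 0.26629  (Δp = +0.00408)
p: 0.26629 → 0.26992  (Δp = +0.00363)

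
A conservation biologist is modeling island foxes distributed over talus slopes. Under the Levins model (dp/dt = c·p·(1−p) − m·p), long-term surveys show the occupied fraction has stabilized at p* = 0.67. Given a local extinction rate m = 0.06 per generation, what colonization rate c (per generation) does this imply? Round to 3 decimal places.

At equilibrium c(1−p*) = m, so c = m/(1−p*).
c = 0.06/(1 − 0.67) = 0.06/0.3300 = 0.1818.

0.182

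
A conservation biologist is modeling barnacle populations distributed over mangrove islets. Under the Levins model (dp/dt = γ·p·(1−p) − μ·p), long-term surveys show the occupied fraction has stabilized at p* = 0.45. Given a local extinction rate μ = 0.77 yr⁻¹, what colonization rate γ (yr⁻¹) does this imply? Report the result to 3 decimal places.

At equilibrium γ(1−p*) = μ, so γ = μ/(1−p*).
γ = 0.77/(1 − 0.45) = 0.77/0.5500 = 1.4000.

1.400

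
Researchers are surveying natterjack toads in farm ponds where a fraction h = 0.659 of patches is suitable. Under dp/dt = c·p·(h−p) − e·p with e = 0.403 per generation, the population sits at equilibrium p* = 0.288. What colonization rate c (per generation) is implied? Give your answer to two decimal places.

1.09

At equilibrium c(h−p*) = e, so c = e/(h−p*).
c = 0.403/(0.659 − 0.288) = 0.403/0.3710 = 1.0863.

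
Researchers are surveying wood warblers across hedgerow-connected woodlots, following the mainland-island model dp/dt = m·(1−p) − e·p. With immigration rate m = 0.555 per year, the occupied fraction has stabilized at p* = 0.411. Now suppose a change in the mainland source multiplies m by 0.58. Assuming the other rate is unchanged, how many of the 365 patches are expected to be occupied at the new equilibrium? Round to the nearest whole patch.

Balance m(1−p*) = e·p* gives e = m(1−p*)/p* = 0.555×0.58900/0.41100 = 0.79536.
New p* = m/(m+e) = 0.32190/(0.32190+0.79536) = 0.28812.
Expected occupied = 365 × 0.28812 = 105.16 ≈ 105.

105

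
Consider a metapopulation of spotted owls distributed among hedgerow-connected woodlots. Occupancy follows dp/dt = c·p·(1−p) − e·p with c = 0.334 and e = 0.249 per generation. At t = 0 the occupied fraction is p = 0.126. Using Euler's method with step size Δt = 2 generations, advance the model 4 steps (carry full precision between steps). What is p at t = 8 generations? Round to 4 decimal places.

0.1683

Update rule: p ← p + [c·p·(1−p) − e·p]·Δt with Δt = 2.
step 1: Δp = +0.01081, p = 0.13681
step 2: Δp = +0.01075, p = 0.14757
step 3: Δp = +0.01054, p = 0.15811
step 4: Δp = +0.01018, p = 0.16829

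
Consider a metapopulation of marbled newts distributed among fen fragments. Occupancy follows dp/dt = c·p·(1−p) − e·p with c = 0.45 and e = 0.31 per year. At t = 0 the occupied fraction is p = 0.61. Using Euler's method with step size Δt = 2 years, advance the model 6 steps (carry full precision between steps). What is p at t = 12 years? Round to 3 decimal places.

0.328

Update rule: p ← p + [c·p·(1−p) − e·p]·Δt with Δt = 2.
p: 0.61000 → 0.44591  (Δp = -0.16409)
p: 0.44591 → 0.39181  (Δp = -0.05410)
p: 0.39181 → 0.36335  (Δp = -0.02846)
p: 0.36335 → 0.34627  (Δp = -0.01708)
p: 0.34627 → 0.33531  (Δp = -0.01096)
p: 0.33531 → 0.32801  (Δp = -0.00730)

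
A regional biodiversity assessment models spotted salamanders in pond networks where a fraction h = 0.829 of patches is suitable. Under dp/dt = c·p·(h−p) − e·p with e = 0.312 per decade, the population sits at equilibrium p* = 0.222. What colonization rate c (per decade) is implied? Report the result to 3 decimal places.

At equilibrium c(h−p*) = e, so c = e/(h−p*).
c = 0.312/(0.829 − 0.222) = 0.312/0.6070 = 0.5140.

0.514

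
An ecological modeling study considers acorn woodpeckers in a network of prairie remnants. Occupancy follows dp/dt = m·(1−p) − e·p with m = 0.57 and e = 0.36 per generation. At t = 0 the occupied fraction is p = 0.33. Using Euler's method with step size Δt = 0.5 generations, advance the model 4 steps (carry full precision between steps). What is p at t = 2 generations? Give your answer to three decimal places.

Update rule: p ← p + [m·(1−p) − e·p]·Δt with Δt = 0.5.
  1  |  dp/dt·Δt = +0.131550  |  p_1 = 0.461550
  2  |  dp/dt·Δt = +0.070379  |  p_2 = 0.531929
  3  |  dp/dt·Δt = +0.037653  |  p_3 = 0.569582
  4  |  dp/dt·Δt = +0.020144  |  p_4 = 0.589726

0.590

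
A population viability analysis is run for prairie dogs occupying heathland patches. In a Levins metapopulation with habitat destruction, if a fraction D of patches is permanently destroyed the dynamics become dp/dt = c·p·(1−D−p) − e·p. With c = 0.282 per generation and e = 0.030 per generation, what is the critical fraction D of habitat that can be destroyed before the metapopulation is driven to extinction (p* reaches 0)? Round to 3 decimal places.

The nontrivial equilibrium is p* = (1−D) − e/c; extinction occurs when this hits zero.
So D_crit = 1 − e/c = 1 − 0.030/0.282 = 1 − 0.1064 = 0.8936.
This equals the undisturbed p*, a classic result of Lande's extension.

0.894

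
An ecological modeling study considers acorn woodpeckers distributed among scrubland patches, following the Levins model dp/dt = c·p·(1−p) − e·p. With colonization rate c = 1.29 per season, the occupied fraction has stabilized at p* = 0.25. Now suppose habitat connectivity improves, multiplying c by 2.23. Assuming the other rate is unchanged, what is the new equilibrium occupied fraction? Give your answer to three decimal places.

0.664

Balance c(1−p*) = e gives e = 1.29×(1 − 0.25000) = 0.96750.
New p* = 1 − e/c = 1 − 0.96750/2.87670 = 0.66368.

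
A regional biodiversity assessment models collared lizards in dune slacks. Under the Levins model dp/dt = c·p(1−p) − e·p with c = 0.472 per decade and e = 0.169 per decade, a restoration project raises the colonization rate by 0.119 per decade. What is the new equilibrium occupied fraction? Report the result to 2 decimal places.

Before: p* = 1 − 0.169/0.472 = 0.6419.
After the change, c = 0.591, e = 0.169, so p* = 1 − 0.169/0.591 = 0.7140.

0.71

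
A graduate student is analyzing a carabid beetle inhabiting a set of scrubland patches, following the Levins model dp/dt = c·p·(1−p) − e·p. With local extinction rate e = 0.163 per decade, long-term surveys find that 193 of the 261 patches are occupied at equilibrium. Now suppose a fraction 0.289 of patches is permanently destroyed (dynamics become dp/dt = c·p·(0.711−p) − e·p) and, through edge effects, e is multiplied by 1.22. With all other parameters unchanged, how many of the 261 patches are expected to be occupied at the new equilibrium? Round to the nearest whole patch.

Observed p* = 193/261 = 0.73946.
Balance c(1−p*) = e gives c = e/(1 − 0.73946) = 0.163/0.26054 = 0.62562.
New p* = 0.711 − e/c = 0.711 − 0.19886/0.62562 = 0.39314.
Expected occupied = 261 × 0.39314 = 102.61 ≈ 103.

103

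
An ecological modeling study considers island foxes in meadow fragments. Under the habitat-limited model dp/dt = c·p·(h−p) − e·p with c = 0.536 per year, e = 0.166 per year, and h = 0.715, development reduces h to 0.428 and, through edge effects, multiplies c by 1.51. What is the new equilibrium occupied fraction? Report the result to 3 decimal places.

Before: p* = h − e/c = 0.715 − 0.166/0.536 = 0.715 − 0.3097 = 0.4053.
After: c = 0.80936, e = 0.166, h = 0.428; p* = 0.428 − 0.166/0.80936 = 0.2229.

0.223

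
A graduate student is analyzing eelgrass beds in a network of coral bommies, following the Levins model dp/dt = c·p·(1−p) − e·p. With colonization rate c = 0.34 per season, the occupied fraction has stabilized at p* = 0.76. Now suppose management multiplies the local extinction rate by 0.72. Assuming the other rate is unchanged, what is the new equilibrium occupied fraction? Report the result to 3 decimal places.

0.827

Balance c(1−p*) = e gives e = 0.34×(1 − 0.76000) = 0.08160.
New p* = 1 − e/c = 1 − 0.05875/0.34000 = 0.82721.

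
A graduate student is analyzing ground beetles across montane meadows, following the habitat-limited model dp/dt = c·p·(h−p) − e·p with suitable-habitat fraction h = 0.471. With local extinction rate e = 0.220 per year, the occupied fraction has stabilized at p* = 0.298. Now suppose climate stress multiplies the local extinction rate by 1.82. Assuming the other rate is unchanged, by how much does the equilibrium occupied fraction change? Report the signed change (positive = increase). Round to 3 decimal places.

Balance c(h−p*) = e gives c = e/(0.471 − 0.29800) = 0.220/0.17300 = 1.27168.
New p* = 0.471 − e/c = 0.471 − 0.40040/1.27168 = 0.15614.
Δp* = 0.15614 − 0.29800 = -0.14186.

-0.142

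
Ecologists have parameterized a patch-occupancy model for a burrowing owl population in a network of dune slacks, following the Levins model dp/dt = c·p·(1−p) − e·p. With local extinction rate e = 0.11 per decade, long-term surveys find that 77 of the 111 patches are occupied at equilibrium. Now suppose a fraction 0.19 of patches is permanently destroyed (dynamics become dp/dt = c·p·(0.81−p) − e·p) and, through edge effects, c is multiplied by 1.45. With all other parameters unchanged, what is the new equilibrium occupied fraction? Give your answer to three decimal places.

0.599

Observed p* = 77/111 = 0.69369.
Balance c(1−p*) = e gives c = e/(1 − 0.69369) = 0.11/0.30631 = 0.35911.
New p* = 0.81 − e/c = 0.81 − 0.11000/0.52071 = 0.59875.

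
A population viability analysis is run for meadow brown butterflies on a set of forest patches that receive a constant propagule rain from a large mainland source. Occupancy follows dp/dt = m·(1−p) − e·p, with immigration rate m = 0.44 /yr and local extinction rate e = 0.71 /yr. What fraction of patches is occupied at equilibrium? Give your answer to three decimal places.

At equilibrium the propagule rain into empty patches balances local extinction: m(1−p*) = e·p*.
p* = m/(m+e) = 0.44/(0.44+0.71) = 0.44/1.1500 = 0.3826.

0.383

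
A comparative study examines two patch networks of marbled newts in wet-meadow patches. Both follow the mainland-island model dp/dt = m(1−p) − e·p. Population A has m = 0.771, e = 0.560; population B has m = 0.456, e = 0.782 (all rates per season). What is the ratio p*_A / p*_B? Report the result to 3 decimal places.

A: p*_A = m/(m+e) = 0.771/1.3310 = 0.5793.
B: p*_B = 0.456/1.2380 = 0.3683.
p*_A / p*_B = 0.5793/0.3683 = 1.5727.

1.573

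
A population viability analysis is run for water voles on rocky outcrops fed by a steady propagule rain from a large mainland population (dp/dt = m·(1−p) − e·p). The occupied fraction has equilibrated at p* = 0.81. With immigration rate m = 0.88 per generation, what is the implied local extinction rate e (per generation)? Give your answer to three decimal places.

0.206

At equilibrium m(1−p*) = e·p*, so e = m(1−p*)/p*.
e = 0.88 × 0.1900 / 0.81 = 0.2064.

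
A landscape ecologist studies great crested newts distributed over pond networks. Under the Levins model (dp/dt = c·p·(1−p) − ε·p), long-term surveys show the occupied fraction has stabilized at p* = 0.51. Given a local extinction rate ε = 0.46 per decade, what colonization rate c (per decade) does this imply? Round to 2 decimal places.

0.94

At equilibrium c(1−p*) = ε, so c = ε/(1−p*).
c = 0.46/(1 − 0.51) = 0.46/0.4900 = 0.9388.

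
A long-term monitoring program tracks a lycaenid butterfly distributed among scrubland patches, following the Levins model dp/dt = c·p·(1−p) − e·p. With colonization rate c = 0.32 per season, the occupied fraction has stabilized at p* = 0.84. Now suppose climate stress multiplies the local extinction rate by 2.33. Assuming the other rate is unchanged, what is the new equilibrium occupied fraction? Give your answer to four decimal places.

Balance c(1−p*) = e gives e = 0.32×(1 − 0.84000) = 0.05120.
New p* = 1 − e/c = 1 − 0.11930/0.32000 = 0.62719.

0.6272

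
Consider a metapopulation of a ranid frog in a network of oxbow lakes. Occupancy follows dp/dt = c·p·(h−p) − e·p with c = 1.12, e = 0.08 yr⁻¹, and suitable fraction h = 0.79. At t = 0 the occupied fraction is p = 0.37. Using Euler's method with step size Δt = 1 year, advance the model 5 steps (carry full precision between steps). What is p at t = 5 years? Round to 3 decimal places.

0.717

Update rule: p ← p + [c·p·(h−p) − e·p]·Δt with Δt = 1.
step 1: Δp = +0.14445, p = 0.51445
step 2: Δp = +0.11761, p = 0.63206
step 3: Δp = +0.06124, p = 0.69330
step 4: Δp = +0.01962, p = 0.71292
step 5: Δp = +0.00451, p = 0.71743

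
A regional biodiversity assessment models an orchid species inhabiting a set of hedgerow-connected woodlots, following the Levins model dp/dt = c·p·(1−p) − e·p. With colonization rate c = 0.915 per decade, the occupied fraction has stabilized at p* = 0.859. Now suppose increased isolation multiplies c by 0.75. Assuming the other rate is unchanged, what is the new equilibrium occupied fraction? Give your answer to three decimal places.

0.812

Balance c(1−p*) = e gives e = 0.915×(1 − 0.85900) = 0.12902.
New p* = 1 − e/c = 1 − 0.12902/0.68625 = 0.81199.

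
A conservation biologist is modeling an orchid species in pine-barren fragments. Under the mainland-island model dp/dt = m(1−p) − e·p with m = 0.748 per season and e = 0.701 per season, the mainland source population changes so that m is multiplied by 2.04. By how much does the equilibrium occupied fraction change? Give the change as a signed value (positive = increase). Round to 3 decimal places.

0.169

Before: p* = 0.748/(0.748+0.701) = 0.5162.
After: m = 1.52592, e = 0.701; p* = 1.52592/2.2269 = 0.6852.
Δp* = 0.6852 − 0.5162 = +0.1690.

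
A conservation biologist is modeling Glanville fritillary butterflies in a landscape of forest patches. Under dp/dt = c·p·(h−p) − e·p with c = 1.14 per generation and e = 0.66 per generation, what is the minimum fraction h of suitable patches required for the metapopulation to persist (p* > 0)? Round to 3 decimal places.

0.579

p* = h − e/c is positive only when h > e/c.
h_min = e/c = 0.66/1.14 = 0.5789.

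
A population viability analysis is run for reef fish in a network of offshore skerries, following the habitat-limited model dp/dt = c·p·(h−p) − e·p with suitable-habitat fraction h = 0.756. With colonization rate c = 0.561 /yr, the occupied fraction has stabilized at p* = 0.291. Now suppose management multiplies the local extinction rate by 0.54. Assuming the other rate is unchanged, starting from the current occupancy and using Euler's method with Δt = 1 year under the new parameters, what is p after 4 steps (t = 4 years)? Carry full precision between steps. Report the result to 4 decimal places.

0.4135

Balance c(h−p*) = e gives e = 0.561×(0.756 − 0.29100) = 0.26087.
Starting from p₀ = 0.29100; update p ← p + (dp/dt)·Δt with the new parameters.
t = 1: p = 0.29100 + (+0.03492) = 0.32592
t = 2: p = 0.32592 + (+0.03272) = 0.35864
t = 3: p = 0.35864 + (+0.02943) = 0.38807
t = 4: p = 0.38807 + (+0.02543) = 0.41351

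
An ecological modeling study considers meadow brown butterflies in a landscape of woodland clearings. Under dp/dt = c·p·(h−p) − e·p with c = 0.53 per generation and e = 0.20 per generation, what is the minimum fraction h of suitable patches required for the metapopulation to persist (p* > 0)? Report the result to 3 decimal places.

0.377

p* = h − e/c is positive only when h > e/c.
h_min = e/c = 0.20/0.53 = 0.3774.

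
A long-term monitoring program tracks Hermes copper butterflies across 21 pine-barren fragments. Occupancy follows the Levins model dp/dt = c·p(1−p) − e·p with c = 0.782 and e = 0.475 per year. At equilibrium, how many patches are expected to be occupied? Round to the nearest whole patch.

p* = 1 − e/c = 1 − 0.475/0.782 = 0.3926.
Expected occupied patches = N × p* = 21 × 0.3926 = 8.24 ≈ 8.

8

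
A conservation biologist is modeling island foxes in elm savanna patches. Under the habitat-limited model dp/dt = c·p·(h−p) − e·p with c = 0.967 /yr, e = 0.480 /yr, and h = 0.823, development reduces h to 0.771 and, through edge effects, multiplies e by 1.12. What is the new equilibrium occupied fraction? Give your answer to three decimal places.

Before: p* = h − e/c = 0.823 − 0.480/0.967 = 0.823 − 0.4964 = 0.3266.
After: c = 0.967, e = 0.5376, h = 0.771; p* = 0.771 − 0.5376/0.967 = 0.2151.

0.215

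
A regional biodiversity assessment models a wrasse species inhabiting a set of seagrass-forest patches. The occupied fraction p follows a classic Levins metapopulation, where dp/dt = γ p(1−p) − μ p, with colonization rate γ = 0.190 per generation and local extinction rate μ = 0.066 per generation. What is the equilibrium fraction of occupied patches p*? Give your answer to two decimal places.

At equilibrium, colonization balances extinction: γ·p*·(1−p*) = μ·p*.
So p* = 1 − μ/γ = 1 − 0.066/0.190 = 1 − 0.3474 = 0.6526.

0.65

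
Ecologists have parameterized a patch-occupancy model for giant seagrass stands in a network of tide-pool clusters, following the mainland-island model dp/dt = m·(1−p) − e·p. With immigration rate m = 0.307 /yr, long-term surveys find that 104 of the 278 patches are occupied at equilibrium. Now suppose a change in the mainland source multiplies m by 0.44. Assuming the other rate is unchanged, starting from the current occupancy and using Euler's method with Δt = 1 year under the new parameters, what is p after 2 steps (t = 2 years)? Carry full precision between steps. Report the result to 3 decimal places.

Observed p* = 104/278 = 0.37410.
Balance m(1−p*) = e·p* gives e = m(1−p*)/p* = 0.307×0.62590/0.37410 = 0.51363.
Starting from p₀ = 0.37410; update p ← p + (dp/dt)·Δt with the new parameters.
step 1: Δp = -0.10760, p = 0.26650
step 2: Δp = -0.03780, p = 0.22870

0.229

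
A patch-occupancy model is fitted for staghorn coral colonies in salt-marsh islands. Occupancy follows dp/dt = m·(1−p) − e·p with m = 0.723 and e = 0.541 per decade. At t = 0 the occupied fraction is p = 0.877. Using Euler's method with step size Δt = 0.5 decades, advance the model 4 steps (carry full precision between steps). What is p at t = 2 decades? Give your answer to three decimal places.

0.578

Update rule: p ← p + [m·(1−p) − e·p]·Δt with Δt = 0.5.
step 1: Δp = -0.19276, p = 0.68424
step 2: Δp = -0.07094, p = 0.61330
step 3: Δp = -0.02610, p = 0.58719
step 4: Δp = -0.00961, p = 0.57759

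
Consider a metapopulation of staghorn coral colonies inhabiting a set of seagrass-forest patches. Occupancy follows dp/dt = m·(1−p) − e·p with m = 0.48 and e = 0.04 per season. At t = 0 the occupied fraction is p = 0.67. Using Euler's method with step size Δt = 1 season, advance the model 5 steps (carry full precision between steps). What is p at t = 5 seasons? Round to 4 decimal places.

Update rule: p ← p + [m·(1−p) − e·p]·Δt with Δt = 1.
step 1: Δp = +0.13160, p = 0.80160
step 2: Δp = +0.06317, p = 0.86477
step 3: Δp = +0.03032, p = 0.89509
step 4: Δp = +0.01455, p = 0.90964
step 5: Δp = +0.00699, p = 0.91663

0.9166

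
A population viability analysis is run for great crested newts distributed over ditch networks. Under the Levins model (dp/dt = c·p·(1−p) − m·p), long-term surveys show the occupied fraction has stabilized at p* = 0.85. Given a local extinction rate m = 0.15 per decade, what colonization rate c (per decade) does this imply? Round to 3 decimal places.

At equilibrium c(1−p*) = m, so c = m/(1−p*).
c = 0.15/(1 − 0.85) = 0.15/0.1500 = 1.0000.

1.000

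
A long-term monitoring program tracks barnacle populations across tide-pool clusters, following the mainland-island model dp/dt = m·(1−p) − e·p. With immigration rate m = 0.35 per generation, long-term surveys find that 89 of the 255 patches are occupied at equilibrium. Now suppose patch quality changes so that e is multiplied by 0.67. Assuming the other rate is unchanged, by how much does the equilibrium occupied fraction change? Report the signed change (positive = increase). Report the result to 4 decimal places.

Observed p* = 89/255 = 0.34902.
Balance m(1−p*) = e·p* gives e = m(1−p*)/p* = 0.35×0.65098/0.34902 = 0.65281.
New p* = m/(m+e) = 0.35000/(0.35000+0.43738) = 0.44451.
Δp* = 0.44451 − 0.34902 = +0.09549.

0.0955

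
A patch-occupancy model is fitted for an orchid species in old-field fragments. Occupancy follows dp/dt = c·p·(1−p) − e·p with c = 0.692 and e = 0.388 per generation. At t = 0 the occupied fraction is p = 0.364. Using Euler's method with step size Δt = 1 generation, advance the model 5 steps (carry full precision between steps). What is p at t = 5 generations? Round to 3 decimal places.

Update rule: p ← p + [c·p·(1−p) − e·p]·Δt with Δt = 1.
t = 1: p = 0.36400 + (+0.01897) = 0.38297
t = 2: p = 0.38297 + (+0.01493) = 0.39790
t = 3: p = 0.39790 + (+0.01140) = 0.40930
t = 4: p = 0.40930 + (+0.00850) = 0.41780
t = 5: p = 0.41780 + (+0.00622) = 0.42402

0.424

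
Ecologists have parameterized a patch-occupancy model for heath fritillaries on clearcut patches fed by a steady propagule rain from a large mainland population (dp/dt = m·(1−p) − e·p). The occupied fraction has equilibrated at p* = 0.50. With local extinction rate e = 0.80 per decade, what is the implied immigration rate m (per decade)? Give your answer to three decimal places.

At equilibrium m(1−p*) = e·p*, so m = e·p*/(1−p*).
m = 0.80 × 0.50 / 0.5000 = 0.4000/0.5000 = 0.8000.

0.800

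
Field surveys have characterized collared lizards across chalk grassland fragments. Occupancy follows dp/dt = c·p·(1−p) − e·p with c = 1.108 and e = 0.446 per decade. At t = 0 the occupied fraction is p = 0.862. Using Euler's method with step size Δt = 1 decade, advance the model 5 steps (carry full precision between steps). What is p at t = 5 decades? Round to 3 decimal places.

Update rule: p ← p + [c·p·(1−p) − e·p]·Δt with Δt = 1.
t = 1: p = 0.86200 + (-0.25265) = 0.60935
t = 2: p = 0.60935 + (-0.00802) = 0.60133
t = 3: p = 0.60133 + (-0.00257) = 0.59876
t = 4: p = 0.59876 + (-0.00085) = 0.59791
t = 5: p = 0.59791 + (-0.00029) = 0.59762

0.598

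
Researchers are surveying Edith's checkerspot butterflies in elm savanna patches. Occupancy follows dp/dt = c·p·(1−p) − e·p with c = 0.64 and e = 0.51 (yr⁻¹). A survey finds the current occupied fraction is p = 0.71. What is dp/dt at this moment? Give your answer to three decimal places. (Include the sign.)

Colonization term: c·p·(1−p) = 0.64×0.71×0.2900 = 0.13178.
Extinction term: e·p = 0.36210.
dp/dt = 0.13178 − 0.36210 = -0.23032.

-0.230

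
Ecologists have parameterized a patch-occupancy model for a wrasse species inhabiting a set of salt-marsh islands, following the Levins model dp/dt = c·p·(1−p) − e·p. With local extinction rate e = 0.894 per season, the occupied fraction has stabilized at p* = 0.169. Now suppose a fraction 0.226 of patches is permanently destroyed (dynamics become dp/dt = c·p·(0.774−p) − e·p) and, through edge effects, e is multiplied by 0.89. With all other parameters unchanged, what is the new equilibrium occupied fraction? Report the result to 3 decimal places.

Balance c(1−p*) = e gives c = e/(1 − 0.16900) = 0.894/0.83100 = 1.07581.
New p* = 0.774 − e/c = 0.774 − 0.79566/1.07581 = 0.03441.

0.034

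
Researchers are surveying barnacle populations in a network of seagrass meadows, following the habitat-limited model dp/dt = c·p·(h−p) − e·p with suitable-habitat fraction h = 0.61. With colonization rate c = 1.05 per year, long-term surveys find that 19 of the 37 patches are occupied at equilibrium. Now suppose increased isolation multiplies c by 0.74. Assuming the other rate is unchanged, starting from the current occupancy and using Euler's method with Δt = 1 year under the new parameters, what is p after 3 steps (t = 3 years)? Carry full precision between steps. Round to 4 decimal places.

0.4873

Observed p* = 19/37 = 0.51351.
Balance c(h−p*) = e gives e = 1.05×(0.61 − 0.51351) = 0.10131.
Starting from p₀ = 0.51351; update p ← p + (dp/dt)·Δt with the new parameters.
  1  |  dp/dt·Δt = -0.013526  |  p_1 = 0.499987
  2  |  dp/dt·Δt = -0.007915  |  p_2 = 0.492072
  3  |  dp/dt·Δt = -0.004764  |  p_3 = 0.487308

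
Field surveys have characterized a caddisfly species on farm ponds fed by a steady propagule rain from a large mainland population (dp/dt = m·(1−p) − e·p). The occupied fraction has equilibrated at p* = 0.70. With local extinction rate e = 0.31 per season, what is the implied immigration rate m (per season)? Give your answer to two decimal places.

At equilibrium m(1−p*) = e·p*, so m = e·p*/(1−p*).
m = 0.31 × 0.70 / 0.3000 = 0.2170/0.3000 = 0.7233.

0.72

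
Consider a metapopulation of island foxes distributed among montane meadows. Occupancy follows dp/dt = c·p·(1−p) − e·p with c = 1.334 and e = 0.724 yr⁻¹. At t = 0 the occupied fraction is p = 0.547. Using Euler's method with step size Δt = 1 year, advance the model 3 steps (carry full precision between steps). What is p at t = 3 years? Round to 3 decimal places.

0.461

Update rule: p ← p + [c·p·(1−p) − e·p]·Δt with Δt = 1.
p: 0.54700 → 0.48153  (Δp = -0.06547)
p: 0.48153 → 0.46595  (Δp = -0.01558)
p: 0.46595 → 0.46055  (Δp = -0.00539)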